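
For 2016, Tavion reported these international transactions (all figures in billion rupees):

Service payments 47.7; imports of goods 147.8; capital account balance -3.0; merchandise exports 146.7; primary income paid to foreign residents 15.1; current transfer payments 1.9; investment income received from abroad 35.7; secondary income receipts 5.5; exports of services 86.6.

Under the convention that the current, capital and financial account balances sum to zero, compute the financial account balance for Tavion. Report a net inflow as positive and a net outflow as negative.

-59.0

Goods balance = 146.7 - 147.8 = -1.1
Services balance = 86.6 - 47.7 = 38.9
Trade balance (goods + services) = -1.1 + 38.9 = 37.8
Net primary income = 35.7 - 15.1 = 20.6
Net secondary income = 5.5 - 1.9 = 3.6
Current account = 37.8 + 20.6 + 3.6 = 62.0
Financial account = -(62.0 + (-3.0)) = -59.0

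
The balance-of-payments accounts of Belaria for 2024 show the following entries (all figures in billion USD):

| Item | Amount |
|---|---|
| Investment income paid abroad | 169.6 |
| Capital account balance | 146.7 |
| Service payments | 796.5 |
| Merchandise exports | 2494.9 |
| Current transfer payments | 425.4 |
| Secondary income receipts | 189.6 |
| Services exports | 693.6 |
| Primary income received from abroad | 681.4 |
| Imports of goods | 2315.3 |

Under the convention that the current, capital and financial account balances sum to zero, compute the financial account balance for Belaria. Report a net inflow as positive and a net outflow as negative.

Goods balance = 2494.9 - 2315.3 = 179.6
Services balance = 693.6 - 796.5 = -102.9
Trade balance (goods + services) = 179.6 + (-102.9) = 76.7
Net primary income = 681.4 - 169.6 = 511.8
Net secondary income = 189.6 - 425.4 = -235.8
Current account = 76.7 + 511.8 + (-235.8) = 352.7
Financial account = -(352.7 + 146.7) = -499.4

-499.4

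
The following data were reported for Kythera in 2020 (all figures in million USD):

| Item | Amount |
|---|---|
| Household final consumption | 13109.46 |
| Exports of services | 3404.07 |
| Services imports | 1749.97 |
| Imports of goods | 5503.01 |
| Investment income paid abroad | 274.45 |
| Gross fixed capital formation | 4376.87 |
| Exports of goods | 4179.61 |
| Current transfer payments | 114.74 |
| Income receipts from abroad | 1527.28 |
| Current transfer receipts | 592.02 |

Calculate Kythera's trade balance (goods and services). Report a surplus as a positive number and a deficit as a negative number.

330.70

Goods balance = 4179.61 - 5503.01 = -1323.40
Services balance = 3404.07 - 1749.97 = 1654.10
Trade balance (goods + services) = -1323.40 + 1654.10 = 330.70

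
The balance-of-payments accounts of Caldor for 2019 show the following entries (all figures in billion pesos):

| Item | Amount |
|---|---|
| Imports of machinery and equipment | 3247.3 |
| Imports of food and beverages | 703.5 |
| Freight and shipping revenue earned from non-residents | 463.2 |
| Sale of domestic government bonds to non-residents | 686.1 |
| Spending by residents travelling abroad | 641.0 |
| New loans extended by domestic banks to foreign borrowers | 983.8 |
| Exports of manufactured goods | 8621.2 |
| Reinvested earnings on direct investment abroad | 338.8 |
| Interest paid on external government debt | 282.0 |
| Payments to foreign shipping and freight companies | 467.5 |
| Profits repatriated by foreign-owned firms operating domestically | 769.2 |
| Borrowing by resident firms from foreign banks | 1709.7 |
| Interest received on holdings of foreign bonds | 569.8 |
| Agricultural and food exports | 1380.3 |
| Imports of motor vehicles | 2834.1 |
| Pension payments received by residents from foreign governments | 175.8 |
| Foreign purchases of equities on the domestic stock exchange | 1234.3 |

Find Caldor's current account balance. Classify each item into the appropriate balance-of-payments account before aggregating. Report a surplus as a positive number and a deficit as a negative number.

2604.5

Goods: 8621.2 - 3247.3 + 1380.3 - 703.5 - 2834.1 = 3216.6
Services: -467.5 - 641.0 + 463.2 = -645.3
Primary income: -282.0 + 338.8 - 769.2 + 569.8 = -142.6
Secondary income: 175.8
Current account = 3216.6 + (-645.3) + (-142.6) + 175.8 = 2604.5
(Excluded from the current account — financial account: sale of domestic government bonds to non-residents 686.1, new loans extended by domestic banks to foreign borrowers 983.8, borrowing by resident firms from foreign banks 1709.7, foreign purchases of equities on the domestic stock exchange 1234.3.)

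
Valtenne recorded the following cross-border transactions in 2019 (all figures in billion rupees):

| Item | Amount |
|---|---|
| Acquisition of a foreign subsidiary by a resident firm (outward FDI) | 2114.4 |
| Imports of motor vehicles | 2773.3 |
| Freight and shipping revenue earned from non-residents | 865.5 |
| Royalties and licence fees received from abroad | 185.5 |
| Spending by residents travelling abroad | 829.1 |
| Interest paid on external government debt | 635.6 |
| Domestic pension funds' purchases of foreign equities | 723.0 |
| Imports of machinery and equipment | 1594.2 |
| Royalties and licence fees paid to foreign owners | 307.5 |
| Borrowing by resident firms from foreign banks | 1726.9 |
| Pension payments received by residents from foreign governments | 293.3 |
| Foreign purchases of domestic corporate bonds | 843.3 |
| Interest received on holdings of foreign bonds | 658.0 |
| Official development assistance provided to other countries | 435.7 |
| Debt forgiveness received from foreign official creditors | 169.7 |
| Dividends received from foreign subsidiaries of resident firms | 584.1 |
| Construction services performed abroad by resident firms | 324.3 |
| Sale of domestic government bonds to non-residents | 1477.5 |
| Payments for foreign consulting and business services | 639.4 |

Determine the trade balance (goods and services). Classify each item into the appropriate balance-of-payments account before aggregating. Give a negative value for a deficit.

Goods: -1594.2 - 2773.3 = -4367.5
Services: -307.5 + 185.5 - 829.1 + 324.3 + 865.5 - 639.4 = -400.7
Trade balance = -4367.5 + (-400.7) = -4768.2
(Excluded from the trade balance — financial account: acquisition of a foreign subsidiary by a resident firm (outward FDI) 2114.4, domestic pension funds' purchases of foreign equities 723.0, borrowing by resident firms from foreign banks 1726.9, foreign purchases of domestic corporate bonds 843.3, sale of domestic government bonds to non-residents 1477.5; primary income: interest paid on external government debt 635.6, interest received on holdings of foreign bonds 658.0, dividends received from foreign subsidiaries of resident firms 584.1; secondary income: pension payments received by residents from foreign governments 293.3, official development assistance provided to other countries 435.7; capital account: debt forgiveness received from foreign official creditors 169.7.)

-4768.2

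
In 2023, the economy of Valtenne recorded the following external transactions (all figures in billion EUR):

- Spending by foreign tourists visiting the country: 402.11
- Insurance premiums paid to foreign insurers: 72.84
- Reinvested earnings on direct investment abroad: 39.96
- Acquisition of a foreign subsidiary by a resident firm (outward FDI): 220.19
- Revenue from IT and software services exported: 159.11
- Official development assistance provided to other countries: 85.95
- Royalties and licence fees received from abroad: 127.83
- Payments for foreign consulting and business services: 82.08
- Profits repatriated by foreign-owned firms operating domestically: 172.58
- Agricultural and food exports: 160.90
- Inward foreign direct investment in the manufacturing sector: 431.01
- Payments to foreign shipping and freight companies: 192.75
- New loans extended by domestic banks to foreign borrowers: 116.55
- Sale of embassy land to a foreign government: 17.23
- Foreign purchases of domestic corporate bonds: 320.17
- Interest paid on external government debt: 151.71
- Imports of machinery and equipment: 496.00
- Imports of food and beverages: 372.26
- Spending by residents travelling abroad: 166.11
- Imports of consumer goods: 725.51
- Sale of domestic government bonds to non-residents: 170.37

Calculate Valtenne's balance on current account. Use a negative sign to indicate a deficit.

Goods: 160.90 - 725.51 - 372.26 - 496.00 = -1432.87
Services: 127.83 - 192.75 - 166.11 + 159.11 + 402.11 - 82.08 - 72.84 = 175.27
Primary income: -151.71 - 172.58 + 39.96 = -284.33
Secondary income: -85.95
Current account = (-1432.87) + 175.27 + (-284.33) + (-85.95) = -1627.88
(Excluded from the current account — financial account: acquisition of a foreign subsidiary by a resident firm (outward FDI) 220.19, inward foreign direct investment in the manufacturing sector 431.01, new loans extended by domestic banks to foreign borrowers 116.55, foreign purchases of domestic corporate bonds 320.17, sale of domestic government bonds to non-residents 170.37; capital account: sale of embassy land to a foreign government 17.23.)

-1627.88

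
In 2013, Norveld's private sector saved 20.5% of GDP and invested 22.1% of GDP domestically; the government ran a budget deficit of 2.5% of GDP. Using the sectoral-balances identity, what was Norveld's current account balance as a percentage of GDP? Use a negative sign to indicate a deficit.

-4.1

By the sectoral-balances identity, CA = (S_private - I) + (T - G).
Private balance = 20.5 - 22.1 = -1.6
Government balance (T - G) = -2.5
CA = -1.6 + (-2.5) = -4.1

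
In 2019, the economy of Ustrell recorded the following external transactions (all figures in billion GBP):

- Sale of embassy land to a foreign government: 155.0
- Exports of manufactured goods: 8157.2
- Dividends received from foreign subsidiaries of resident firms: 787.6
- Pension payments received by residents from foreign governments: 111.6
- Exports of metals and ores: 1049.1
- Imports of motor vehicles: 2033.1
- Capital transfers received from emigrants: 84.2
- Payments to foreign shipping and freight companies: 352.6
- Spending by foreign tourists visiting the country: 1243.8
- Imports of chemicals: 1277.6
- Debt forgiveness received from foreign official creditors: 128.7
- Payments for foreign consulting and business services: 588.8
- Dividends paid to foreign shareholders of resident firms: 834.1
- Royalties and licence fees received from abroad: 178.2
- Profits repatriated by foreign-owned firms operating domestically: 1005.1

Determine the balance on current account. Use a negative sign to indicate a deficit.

5436.2

Goods: -2033.1 + 1049.1 + 8157.2 - 1277.6 = 5895.6
Services: -588.8 + 178.2 - 352.6 + 1243.8 = 480.6
Primary income: -1005.1 - 834.1 + 787.6 = -1051.6
Secondary income: 111.6
Current account = 5895.6 + 480.6 + (-1051.6) + 111.6 = 5436.2
(Excluded from the current account — capital account: sale of embassy land to a foreign government 155.0, capital transfers received from emigrants 84.2, debt forgiveness received from foreign official creditors 128.7.)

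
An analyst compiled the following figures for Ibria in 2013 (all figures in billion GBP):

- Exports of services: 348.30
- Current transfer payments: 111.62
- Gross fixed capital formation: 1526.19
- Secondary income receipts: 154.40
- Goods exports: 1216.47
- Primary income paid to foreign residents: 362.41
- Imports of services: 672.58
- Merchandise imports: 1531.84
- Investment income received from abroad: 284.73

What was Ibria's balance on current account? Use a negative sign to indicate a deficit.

Goods balance = 1216.47 - 1531.84 = -315.37
Services balance = 348.30 - 672.58 = -324.28
Trade balance (goods + services) = -315.37 + (-324.28) = -639.65
Net primary income = 284.73 - 362.41 = -77.68
Net secondary income = 154.40 - 111.62 = 42.78
Current account = -639.65 + (-77.68) + 42.78 = -674.55

-674.55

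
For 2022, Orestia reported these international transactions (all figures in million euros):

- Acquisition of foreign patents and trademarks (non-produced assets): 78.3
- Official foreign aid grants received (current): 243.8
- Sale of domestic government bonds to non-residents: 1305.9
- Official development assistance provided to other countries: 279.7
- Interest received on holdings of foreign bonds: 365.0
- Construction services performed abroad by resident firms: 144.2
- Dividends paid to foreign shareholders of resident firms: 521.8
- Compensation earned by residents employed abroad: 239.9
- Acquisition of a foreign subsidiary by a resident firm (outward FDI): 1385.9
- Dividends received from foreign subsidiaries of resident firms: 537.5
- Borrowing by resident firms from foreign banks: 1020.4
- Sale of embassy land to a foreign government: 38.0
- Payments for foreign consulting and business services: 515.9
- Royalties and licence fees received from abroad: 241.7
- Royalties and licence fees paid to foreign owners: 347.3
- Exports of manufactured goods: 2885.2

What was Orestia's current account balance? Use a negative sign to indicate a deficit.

Goods: 2885.2
Services: -347.3 + 241.7 + 144.2 - 515.9 = -477.3
Primary income: 239.9 + 365.0 - 521.8 + 537.5 = 620.6
Secondary income: 243.8 - 279.7 = -35.9
Current account = 2885.2 + (-477.3) + 620.6 + (-35.9) = 2992.6
(Excluded from the current account — capital account: acquisition of foreign patents and trademarks (non-produced assets) 78.3, sale of embassy land to a foreign government 38.0; financial account: sale of domestic government bonds to non-residents 1305.9, acquisition of a foreign subsidiary by a resident firm (outward FDI) 1385.9, borrowing by resident firms from foreign banks 1020.4.)

2992.6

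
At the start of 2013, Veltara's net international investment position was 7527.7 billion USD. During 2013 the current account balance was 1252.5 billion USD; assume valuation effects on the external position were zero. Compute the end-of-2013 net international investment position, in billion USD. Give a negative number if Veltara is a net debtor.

8780.2

With no valuation effects, change in NIIP = current account = 1252.5
End-of-year NIIP = 7527.7 + 1252.5 = 8780.2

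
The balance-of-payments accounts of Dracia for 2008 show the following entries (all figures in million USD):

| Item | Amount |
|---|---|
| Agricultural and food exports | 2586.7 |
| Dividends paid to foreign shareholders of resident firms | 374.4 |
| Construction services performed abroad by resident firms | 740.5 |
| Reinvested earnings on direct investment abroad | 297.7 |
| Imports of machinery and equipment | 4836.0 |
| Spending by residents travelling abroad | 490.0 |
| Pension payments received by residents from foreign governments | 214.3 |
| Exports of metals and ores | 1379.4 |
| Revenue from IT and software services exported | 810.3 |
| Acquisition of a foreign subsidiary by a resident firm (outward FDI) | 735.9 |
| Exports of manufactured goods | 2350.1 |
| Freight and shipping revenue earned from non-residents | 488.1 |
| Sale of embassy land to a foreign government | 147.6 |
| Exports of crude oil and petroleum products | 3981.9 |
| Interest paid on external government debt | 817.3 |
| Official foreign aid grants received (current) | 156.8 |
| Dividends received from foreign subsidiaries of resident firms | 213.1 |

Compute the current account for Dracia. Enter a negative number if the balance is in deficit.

6701.2

Goods: -4836.0 + 3981.9 + 2586.7 + 1379.4 + 2350.1 = 5462.1
Services: 488.1 - 490.0 + 810.3 + 740.5 = 1548.9
Primary income: 297.7 - 374.4 - 817.3 + 213.1 = -680.9
Secondary income: 156.8 + 214.3 = 371.1
Current account = 5462.1 + 1548.9 + (-680.9) + 371.1 = 6701.2
(Excluded from the current account — financial account: acquisition of a foreign subsidiary by a resident firm (outward FDI) 735.9; capital account: sale of embassy land to a foreign government 147.6.)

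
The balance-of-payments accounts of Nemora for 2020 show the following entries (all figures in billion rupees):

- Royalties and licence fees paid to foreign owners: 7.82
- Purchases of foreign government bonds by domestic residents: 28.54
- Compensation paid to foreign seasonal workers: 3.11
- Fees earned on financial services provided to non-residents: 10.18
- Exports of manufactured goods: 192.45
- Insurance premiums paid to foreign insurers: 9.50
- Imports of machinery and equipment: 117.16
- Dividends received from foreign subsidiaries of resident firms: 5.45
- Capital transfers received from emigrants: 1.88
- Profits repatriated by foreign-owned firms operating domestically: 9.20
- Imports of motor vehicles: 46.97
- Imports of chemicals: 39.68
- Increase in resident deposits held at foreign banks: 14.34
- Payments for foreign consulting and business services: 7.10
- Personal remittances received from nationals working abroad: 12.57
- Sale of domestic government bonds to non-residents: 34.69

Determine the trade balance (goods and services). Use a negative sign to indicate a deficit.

Goods: -46.97 - 39.68 - 117.16 + 192.45 = -11.36
Services: -7.10 - 9.50 - 7.82 + 10.18 = -14.24
Trade balance = -11.36 + (-14.24) = -25.60
(Excluded from the trade balance — financial account: purchases of foreign government bonds by domestic residents 28.54, increase in resident deposits held at foreign banks 14.34, sale of domestic government bonds to non-residents 34.69; primary income: compensation paid to foreign seasonal workers 3.11, dividends received from foreign subsidiaries of resident firms 5.45, profits repatriated by foreign-owned firms operating domestically 9.20; capital account: capital transfers received from emigrants 1.88; secondary income: personal remittances received from nationals working abroad 12.57.)

-25.60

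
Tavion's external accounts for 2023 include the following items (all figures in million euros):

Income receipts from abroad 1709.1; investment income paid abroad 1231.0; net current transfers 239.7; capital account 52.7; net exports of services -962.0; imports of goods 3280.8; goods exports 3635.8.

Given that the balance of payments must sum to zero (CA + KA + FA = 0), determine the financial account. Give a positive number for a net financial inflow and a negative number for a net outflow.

Goods balance = 3635.8 - 3280.8 = 355.0
Services balance = -962.0
Trade balance (goods + services) = 355.0 + (-962.0) = -607.0
Net primary income = 1709.1 - 1231.0 = 478.1
Net secondary income = 239.7
Current account = -607.0 + 478.1 + 239.7 = 110.8
Financial account = -(110.8 + 52.7) = -163.5

-163.5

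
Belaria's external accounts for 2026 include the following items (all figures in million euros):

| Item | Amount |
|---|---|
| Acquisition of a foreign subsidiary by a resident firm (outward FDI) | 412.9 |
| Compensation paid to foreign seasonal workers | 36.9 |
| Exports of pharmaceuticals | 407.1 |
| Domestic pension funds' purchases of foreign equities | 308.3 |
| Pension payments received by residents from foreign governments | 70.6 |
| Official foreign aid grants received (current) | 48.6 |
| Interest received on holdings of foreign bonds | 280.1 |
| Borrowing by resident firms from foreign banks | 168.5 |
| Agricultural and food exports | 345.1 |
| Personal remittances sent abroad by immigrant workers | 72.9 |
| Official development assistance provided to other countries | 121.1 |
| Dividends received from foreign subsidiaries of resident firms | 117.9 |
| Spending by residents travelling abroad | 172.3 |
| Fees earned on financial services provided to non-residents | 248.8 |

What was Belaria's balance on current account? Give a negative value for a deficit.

1115.0

Goods: 345.1 + 407.1 = 752.2
Services: 248.8 - 172.3 = 76.5
Primary income: -36.9 + 280.1 + 117.9 = 361.1
Secondary income: -72.9 + 48.6 - 121.1 + 70.6 = -74.8
Current account = 752.2 + 76.5 + 361.1 + (-74.8) = 1115.0
(Excluded from the current account — financial account: acquisition of a foreign subsidiary by a resident firm (outward FDI) 412.9, domestic pension funds' purchases of foreign equities 308.3, borrowing by resident firms from foreign banks 168.5.)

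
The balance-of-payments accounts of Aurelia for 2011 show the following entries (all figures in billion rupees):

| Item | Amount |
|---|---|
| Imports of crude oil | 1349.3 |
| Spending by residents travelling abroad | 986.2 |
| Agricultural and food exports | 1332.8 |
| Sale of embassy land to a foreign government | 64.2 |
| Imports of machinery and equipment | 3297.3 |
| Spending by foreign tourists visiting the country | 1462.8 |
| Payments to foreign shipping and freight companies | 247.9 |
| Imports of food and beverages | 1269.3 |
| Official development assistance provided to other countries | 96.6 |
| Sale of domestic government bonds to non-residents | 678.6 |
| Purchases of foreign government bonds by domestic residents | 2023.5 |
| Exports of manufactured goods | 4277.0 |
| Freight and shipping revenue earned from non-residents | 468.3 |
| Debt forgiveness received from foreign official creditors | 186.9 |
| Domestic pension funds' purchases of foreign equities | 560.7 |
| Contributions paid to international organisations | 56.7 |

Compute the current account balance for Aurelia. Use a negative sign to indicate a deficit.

237.6

Goods: -1349.3 + 1332.8 - 1269.3 - 3297.3 + 4277.0 = -306.1
Services: -986.2 + 1462.8 - 247.9 + 468.3 = 697.0
Secondary income: -96.6 - 56.7 = -153.3
Current account = (-306.1) + 697.0 + (-153.3) = 237.6
(Excluded from the current account — capital account: sale of embassy land to a foreign government 64.2, debt forgiveness received from foreign official creditors 186.9; financial account: sale of domestic government bonds to non-residents 678.6, purchases of foreign government bonds by domestic residents 2023.5, domestic pension funds' purchases of foreign equities 560.7.)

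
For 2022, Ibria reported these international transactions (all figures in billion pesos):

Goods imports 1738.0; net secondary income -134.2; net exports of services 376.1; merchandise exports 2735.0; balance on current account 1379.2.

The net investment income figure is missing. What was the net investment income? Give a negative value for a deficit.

140.3

Current account = goods balance + services balance + net primary income + net secondary income
Sum of the known components = 1238.9
Net investment income = CA - (known components) = 1379.2 - 1238.9 = 140.3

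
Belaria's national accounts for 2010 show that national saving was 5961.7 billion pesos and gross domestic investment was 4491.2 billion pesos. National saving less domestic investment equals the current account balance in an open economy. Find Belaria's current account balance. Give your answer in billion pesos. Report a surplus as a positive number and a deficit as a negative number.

S - I = CA (net lending to the rest of the world).
CA = S - I = 5961.7 - 4491.2 = 1470.5

1470.5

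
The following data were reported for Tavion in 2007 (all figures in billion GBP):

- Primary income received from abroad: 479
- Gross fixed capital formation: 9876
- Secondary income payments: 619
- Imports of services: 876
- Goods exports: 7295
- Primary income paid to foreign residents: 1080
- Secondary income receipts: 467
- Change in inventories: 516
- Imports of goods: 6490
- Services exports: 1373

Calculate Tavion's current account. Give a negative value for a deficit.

549

Goods balance = 7295 - 6490 = 805
Services balance = 1373 - 876 = 497
Trade balance (goods + services) = 805 + 497 = 1302
Net primary income = 479 - 1080 = -601
Net secondary income = 467 - 619 = -152
Current account = 1302 + (-601) + (-152) = 549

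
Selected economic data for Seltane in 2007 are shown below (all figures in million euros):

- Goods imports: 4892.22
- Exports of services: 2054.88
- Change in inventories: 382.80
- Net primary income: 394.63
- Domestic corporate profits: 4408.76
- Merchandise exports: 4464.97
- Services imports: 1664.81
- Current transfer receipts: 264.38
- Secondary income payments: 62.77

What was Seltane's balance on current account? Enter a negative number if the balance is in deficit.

559.06

Goods balance = 4464.97 - 4892.22 = -427.25
Services balance = 2054.88 - 1664.81 = 390.07
Trade balance (goods + services) = -427.25 + 390.07 = -37.18
Net primary income = 394.63
Net secondary income = 264.38 - 62.77 = 201.61
Current account = -37.18 + 394.63 + 201.61 = 559.06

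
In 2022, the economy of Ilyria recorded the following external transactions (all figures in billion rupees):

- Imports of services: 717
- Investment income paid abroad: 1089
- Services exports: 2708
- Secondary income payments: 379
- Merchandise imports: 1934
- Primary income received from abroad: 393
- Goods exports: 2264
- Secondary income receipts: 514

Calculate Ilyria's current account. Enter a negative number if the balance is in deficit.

Goods balance = 2264 - 1934 = 330
Services balance = 2708 - 717 = 1991
Trade balance (goods + services) = 330 + 1991 = 2321
Net primary income = 393 - 1089 = -696
Net secondary income = 514 - 379 = 135
Current account = 2321 + (-696) + 135 = 1760

1760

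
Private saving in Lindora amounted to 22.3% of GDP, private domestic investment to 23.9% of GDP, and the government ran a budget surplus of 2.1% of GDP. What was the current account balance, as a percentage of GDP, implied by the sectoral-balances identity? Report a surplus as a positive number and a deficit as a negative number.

0.5

By the sectoral-balances identity, CA = (S_private - I) + (T - G).
Private balance = 22.3 - 23.9 = -1.6
Government balance (T - G) = 2.1
CA = -1.6 + 2.1 = 0.5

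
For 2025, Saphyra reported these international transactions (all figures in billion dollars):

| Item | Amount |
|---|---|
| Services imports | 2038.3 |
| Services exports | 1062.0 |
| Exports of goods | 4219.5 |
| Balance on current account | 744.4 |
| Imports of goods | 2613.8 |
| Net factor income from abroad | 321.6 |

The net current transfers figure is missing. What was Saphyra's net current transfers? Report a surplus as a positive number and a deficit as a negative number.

-206.6

Current account = goods balance + services balance + net primary income + net secondary income
Sum of the known components = 951.0
Net current transfers = CA - (known components) = 744.4 - 951.0 = -206.6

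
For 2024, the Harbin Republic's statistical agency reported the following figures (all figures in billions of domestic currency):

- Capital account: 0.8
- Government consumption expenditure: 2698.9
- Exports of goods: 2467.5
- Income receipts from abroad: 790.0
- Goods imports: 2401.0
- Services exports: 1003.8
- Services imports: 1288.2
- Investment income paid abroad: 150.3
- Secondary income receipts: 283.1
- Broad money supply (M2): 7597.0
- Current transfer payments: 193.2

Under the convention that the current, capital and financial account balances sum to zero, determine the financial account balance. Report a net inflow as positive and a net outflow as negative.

Goods balance = 2467.5 - 2401.0 = 66.5
Services balance = 1003.8 - 1288.2 = -284.4
Trade balance (goods + services) = 66.5 + (-284.4) = -217.9
Net primary income = 790.0 - 150.3 = 639.7
Net secondary income = 283.1 - 193.2 = 89.9
Current account = -217.9 + 639.7 + 89.9 = 511.7
Financial account = -(511.7 + 0.8) = -512.5

-512.5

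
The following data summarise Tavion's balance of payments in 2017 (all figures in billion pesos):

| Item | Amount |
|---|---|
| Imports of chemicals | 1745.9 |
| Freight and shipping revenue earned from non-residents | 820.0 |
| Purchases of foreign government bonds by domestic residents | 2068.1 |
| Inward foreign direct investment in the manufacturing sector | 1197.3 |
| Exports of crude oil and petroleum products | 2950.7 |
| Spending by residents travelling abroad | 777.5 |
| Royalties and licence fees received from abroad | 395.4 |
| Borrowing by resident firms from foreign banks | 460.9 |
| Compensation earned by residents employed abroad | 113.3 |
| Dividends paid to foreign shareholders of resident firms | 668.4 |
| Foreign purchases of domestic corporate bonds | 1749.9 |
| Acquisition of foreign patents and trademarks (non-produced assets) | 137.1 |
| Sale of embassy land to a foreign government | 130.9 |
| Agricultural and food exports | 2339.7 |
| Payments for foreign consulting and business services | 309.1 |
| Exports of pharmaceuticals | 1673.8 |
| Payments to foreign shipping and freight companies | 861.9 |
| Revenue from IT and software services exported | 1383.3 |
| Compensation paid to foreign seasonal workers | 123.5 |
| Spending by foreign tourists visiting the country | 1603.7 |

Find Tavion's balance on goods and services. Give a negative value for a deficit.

Goods: 2339.7 + 2950.7 + 1673.8 - 1745.9 = 5218.3
Services: 1603.7 - 777.5 + 395.4 + 820.0 - 861.9 + 1383.3 - 309.1 = 2253.9
Trade balance = 5218.3 + 2253.9 = 7472.2
(Excluded from the trade balance — financial account: purchases of foreign government bonds by domestic residents 2068.1, inward foreign direct investment in the manufacturing sector 1197.3, borrowing by resident firms from foreign banks 460.9, foreign purchases of domestic corporate bonds 1749.9; primary income: compensation earned by residents employed abroad 113.3, dividends paid to foreign shareholders of resident firms 668.4, compensation paid to foreign seasonal workers 123.5; capital account: acquisition of foreign patents and trademarks (non-produced assets) 137.1, sale of embassy land to a foreign government 130.9.)

7472.2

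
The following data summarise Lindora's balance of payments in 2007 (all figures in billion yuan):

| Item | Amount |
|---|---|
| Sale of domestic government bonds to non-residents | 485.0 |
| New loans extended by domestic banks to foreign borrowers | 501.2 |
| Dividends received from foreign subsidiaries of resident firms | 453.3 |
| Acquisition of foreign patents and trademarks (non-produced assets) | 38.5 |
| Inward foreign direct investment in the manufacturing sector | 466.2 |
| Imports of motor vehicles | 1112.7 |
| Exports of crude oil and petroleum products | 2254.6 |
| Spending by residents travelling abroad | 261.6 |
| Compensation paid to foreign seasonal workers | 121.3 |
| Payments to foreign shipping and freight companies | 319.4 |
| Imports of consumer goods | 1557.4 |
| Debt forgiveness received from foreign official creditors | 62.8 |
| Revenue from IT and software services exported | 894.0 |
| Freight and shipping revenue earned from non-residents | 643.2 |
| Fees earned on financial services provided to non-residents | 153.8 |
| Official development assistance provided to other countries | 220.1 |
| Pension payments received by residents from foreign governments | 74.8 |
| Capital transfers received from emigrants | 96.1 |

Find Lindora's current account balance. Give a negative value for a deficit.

Goods: -1112.7 - 1557.4 + 2254.6 = -415.5
Services: -261.6 + 153.8 + 643.2 - 319.4 + 894.0 = 1110.0
Primary income: -121.3 + 453.3 = 332.0
Secondary income: -220.1 + 74.8 = -145.3
Current account = (-415.5) + 1110.0 + 332.0 + (-145.3) = 881.2
(Excluded from the current account — financial account: sale of domestic government bonds to non-residents 485.0, new loans extended by domestic banks to foreign borrowers 501.2, inward foreign direct investment in the manufacturing sector 466.2; capital account: acquisition of foreign patents and trademarks (non-produced assets) 38.5, debt forgiveness received from foreign official creditors 62.8, capital transfers received from emigrants 96.1.)

881.2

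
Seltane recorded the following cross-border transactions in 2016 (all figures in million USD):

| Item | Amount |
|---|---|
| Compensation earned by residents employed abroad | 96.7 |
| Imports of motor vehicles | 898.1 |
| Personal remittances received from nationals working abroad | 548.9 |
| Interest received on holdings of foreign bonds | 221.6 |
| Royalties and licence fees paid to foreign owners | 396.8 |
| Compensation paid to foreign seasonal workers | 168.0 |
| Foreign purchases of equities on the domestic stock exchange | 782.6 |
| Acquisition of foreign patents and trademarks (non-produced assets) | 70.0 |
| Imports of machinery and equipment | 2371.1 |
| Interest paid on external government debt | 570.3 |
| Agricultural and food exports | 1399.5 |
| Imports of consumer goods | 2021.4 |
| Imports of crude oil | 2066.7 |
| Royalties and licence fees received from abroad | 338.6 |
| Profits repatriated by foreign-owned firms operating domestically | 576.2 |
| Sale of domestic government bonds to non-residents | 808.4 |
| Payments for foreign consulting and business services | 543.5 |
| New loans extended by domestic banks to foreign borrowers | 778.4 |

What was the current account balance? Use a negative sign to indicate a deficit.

Goods: -2066.7 - 2021.4 - 2371.1 + 1399.5 - 898.1 = -5957.8
Services: -543.5 + 338.6 - 396.8 = -601.7
Primary income: -168.0 - 570.3 - 576.2 + 96.7 + 221.6 = -996.2
Secondary income: 548.9
Current account = (-5957.8) + (-601.7) + (-996.2) + 548.9 = -7006.8
(Excluded from the current account — financial account: foreign purchases of equities on the domestic stock exchange 782.6, sale of domestic government bonds to non-residents 808.4, new loans extended by domestic banks to foreign borrowers 778.4; capital account: acquisition of foreign patents and trademarks (non-produced assets) 70.0.)

-7006.8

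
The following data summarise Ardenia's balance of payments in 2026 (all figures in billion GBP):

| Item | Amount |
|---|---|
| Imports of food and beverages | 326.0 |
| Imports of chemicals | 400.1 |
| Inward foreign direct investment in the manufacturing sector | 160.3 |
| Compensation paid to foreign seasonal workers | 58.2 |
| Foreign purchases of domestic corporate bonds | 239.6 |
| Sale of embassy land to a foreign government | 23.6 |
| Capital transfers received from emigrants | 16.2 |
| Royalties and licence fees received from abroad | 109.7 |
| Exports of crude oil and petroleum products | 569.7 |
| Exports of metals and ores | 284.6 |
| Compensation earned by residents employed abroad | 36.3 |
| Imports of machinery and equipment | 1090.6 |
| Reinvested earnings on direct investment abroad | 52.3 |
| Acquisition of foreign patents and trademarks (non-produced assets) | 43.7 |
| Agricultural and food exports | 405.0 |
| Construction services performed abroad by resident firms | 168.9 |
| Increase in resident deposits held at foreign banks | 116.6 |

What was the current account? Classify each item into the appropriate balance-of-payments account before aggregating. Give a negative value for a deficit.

Goods: 284.6 + 405.0 + 569.7 - 326.0 - 1090.6 - 400.1 = -557.4
Services: 109.7 + 168.9 = 278.6
Primary income: 52.3 - 58.2 + 36.3 = 30.4
Current account = (-557.4) + 278.6 + 30.4 = -248.4
(Excluded from the current account — financial account: inward foreign direct investment in the manufacturing sector 160.3, foreign purchases of domestic corporate bonds 239.6, increase in resident deposits held at foreign banks 116.6; capital account: sale of embassy land to a foreign government 23.6, capital transfers received from emigrants 16.2, acquisition of foreign patents and trademarks (non-produced assets) 43.7.)

-248.4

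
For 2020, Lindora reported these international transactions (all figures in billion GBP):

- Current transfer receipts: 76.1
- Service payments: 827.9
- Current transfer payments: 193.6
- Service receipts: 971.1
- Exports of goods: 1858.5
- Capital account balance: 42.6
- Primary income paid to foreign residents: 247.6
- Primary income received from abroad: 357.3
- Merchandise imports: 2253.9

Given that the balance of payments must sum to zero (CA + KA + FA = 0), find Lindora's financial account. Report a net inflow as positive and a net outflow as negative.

Goods balance = 1858.5 - 2253.9 = -395.4
Services balance = 971.1 - 827.9 = 143.2
Trade balance (goods + services) = -395.4 + 143.2 = -252.2
Net primary income = 357.3 - 247.6 = 109.7
Net secondary income = 76.1 - 193.6 = -117.5
Current account = -252.2 + 109.7 + (-117.5) = -260.0
Financial account = -(-260.0 + 42.6) = 217.4

217.4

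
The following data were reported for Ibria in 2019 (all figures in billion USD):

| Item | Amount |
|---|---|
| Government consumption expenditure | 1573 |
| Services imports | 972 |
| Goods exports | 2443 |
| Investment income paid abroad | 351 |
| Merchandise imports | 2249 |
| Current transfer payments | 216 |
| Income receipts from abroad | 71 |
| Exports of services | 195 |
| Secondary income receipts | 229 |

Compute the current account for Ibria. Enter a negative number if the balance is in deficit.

-850

Goods balance = 2443 - 2249 = 194
Services balance = 195 - 972 = -777
Trade balance (goods + services) = 194 + (-777) = -583
Net primary income = 71 - 351 = -280
Net secondary income = 229 - 216 = 13
Current account = -583 + (-280) + 13 = -850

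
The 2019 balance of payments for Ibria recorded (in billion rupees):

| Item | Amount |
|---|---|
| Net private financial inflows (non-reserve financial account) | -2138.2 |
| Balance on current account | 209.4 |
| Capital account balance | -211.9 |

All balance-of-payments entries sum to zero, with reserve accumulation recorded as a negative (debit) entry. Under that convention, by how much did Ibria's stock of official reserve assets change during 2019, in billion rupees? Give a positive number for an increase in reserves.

-2140.7

Official reserve transactions balance = -(209.4 + (-211.9) + (-2138.2)) = 2140.7
An accumulation of reserves is recorded as a debit (negative entry), so the change in the stock of reserves is the negative of that balance.
Change in official reserves = -(2140.7) = -2140.7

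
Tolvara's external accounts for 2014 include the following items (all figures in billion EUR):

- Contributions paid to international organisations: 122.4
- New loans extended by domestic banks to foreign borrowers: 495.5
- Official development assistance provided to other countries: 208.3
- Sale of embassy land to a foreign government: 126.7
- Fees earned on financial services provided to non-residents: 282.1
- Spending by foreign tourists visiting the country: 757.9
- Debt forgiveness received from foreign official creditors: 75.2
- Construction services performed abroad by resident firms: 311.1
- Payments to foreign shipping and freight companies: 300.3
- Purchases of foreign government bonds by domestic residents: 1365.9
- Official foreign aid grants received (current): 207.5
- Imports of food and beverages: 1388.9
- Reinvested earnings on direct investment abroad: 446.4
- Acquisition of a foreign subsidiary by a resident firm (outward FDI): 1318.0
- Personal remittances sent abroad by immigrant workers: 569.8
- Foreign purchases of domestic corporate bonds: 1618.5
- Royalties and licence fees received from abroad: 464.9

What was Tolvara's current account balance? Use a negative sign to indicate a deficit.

Goods: -1388.9
Services: 757.9 - 300.3 + 282.1 + 311.1 + 464.9 = 1515.7
Primary income: 446.4
Secondary income: -122.4 - 569.8 - 208.3 + 207.5 = -693.0
Current account = (-1388.9) + 1515.7 + 446.4 + (-693.0) = -119.8
(Excluded from the current account — financial account: new loans extended by domestic banks to foreign borrowers 495.5, purchases of foreign government bonds by domestic residents 1365.9, acquisition of a foreign subsidiary by a resident firm (outward FDI) 1318.0, foreign purchases of domestic corporate bonds 1618.5; capital account: sale of embassy land to a foreign government 126.7, debt forgiveness received from foreign official creditors 75.2.)

-119.8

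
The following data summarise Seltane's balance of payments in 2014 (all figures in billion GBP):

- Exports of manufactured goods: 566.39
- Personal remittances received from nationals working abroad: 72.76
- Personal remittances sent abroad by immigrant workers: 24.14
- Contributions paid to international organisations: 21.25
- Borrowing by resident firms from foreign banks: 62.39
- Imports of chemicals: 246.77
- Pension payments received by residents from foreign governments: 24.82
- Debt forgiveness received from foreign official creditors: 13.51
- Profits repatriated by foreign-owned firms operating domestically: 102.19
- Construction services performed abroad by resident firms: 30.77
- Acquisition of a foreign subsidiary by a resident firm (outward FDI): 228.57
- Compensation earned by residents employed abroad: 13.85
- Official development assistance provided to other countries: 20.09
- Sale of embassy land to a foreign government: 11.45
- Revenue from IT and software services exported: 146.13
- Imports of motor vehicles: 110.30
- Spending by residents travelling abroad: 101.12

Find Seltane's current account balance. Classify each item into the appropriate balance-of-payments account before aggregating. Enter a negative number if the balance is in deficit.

228.86

Goods: -246.77 + 566.39 - 110.30 = 209.32
Services: 146.13 + 30.77 - 101.12 = 75.78
Primary income: -102.19 + 13.85 = -88.34
Secondary income: 24.82 - 24.14 - 21.25 + 72.76 - 20.09 = 32.10
Current account = 209.32 + 75.78 + (-88.34) + 32.10 = 228.86
(Excluded from the current account — financial account: borrowing by resident firms from foreign banks 62.39, acquisition of a foreign subsidiary by a resident firm (outward FDI) 228.57; capital account: debt forgiveness received from foreign official creditors 13.51, sale of embassy land to a foreign government 11.45.)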